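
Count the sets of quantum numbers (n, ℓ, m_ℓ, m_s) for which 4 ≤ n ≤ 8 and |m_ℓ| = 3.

Treat each shell separately and count matching orbitals:
n=4 → 2; n=5 → 4; n=6 → 6; n=7 → 8; n=8 → 10.
Orbitals: 2 + 4 + 6 + 8 + 10 = 30. Including both spin states (m_s = ±1/2) gives 2 × 30 = 60 states.

60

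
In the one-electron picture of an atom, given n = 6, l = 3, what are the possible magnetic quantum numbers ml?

ml takes every integer from −l to +l. With l = 3 that gives the 7 values -3, -2, -1, 0, 1, 2, 3.

-3, -2, -1, 0, 1, 2, 3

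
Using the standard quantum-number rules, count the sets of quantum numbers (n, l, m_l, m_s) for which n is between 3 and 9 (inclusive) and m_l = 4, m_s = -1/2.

Per-shell orbital counts meeting the constraint:
n=5 → 1; n=6 → 2; n=7 → 3; n=8 → 4; n=9 → 5.
Orbitals: 1 + 2 + 3 + 4 + 5 = 15. With m_s fixed to -1/2 there is one state per orbital, so 15 states.

15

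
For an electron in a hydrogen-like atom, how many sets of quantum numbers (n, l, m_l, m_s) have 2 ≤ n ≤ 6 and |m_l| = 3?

Count contributing orbitals for each principal shell:
n=4 → 2; n=5 → 4; n=6 → 6.
Orbitals: 2 + 4 + 6 = 12. Including both spin states (m_s = ±1/2) gives 2 × 12 = 24 states.

24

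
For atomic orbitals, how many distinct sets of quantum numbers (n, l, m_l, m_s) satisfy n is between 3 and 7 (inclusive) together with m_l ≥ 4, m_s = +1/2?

10

Go shell by shell, enumerating (l, m_l) with m_l ≥ 4:
n=5 → 1; n=6 → 3; n=7 → 6.
Orbitals: 1 + 3 + 6 = 10. With m_s fixed to +1/2 there is one state per orbital, so 10 states.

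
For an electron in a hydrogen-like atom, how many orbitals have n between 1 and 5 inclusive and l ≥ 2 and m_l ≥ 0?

22

Count contributing orbitals for each principal shell:
n=3 → 3; n=4 → 7; n=5 → 12.
Total orbitals: 3 + 7 + 12 = 22.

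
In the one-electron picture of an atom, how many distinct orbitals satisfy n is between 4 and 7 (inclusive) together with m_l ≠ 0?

Count contributing orbitals for each principal shell:
n=4 → 12; n=5 → 20; n=6 → 30; n=7 → 42.
Total orbitals: 12 + 20 + 30 + 42 = 104.

104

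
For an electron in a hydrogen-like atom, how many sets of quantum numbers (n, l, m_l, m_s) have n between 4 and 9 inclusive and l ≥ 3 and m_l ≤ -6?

Treat each shell separately and count matching orbitals:
n=7 → 1; n=8 → 3; n=9 → 6.
Orbitals: 1 + 3 + 6 = 10. Including both spin states (m_s = ±1/2) gives 2 × 10 = 20 states.

20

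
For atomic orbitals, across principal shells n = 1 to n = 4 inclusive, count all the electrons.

Shell n has n² orbitals: 1²=1 + 2²=4 + 3²=9 + 4²=16 = 30 orbitals.
Two spin states per orbital: 2 × 30 = 60 electrons.

60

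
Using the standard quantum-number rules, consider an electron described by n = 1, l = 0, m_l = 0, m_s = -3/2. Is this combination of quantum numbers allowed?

The spin quantum number for an electron can only be m_s = +1/2 or −1/2; m_s = -3/2 is not one of those.

No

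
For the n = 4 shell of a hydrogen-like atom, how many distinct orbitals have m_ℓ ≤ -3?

The (ℓ, m_ℓ) pairs meeting m_ℓ ≤ -3 give: ℓ=3 → 1.
Total orbitals: 1.

1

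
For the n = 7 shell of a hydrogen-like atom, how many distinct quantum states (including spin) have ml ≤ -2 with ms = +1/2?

Per l-value: l=2 → 1; l=3 → 2; l=4 → 3; l=5 → 4; l=6 → 5.
Orbitals: 1 + 2 + 3 + 4 + 5 = 15. With ms fixed to a single value there is one state per orbital, giving 15 states.

15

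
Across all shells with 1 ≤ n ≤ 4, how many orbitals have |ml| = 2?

6

Go shell by shell, enumerating (l, ml) with |ml| = 2:
n=3 → 2; n=4 → 4.
Total orbitals: 2 + 4 = 6.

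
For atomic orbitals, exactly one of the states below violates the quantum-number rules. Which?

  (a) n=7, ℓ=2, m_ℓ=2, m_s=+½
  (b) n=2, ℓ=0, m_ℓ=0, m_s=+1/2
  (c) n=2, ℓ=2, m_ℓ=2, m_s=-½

(c) has ℓ = 2 ≥ n = 2, violating 0 ≤ ℓ ≤ n−1.
The remaining sets (a), (b) satisfy all four rules.

(c)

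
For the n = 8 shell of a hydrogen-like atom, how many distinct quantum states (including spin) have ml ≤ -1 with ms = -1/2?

The n = 8 shell has l = 0 through 7; check each.
The (l, ml) pairs meeting ml ≤ -1 give: l=1 → 1; l=2 → 2; l=3 → 3; l=4 → 4; l=5 → 5; l=6 → 6; l=7 → 7.
Orbitals: 1 + 2 + 3 + 4 + 5 + 6 + 7 = 28. With ms fixed to a single value there is one state per orbital, giving 28 states.

28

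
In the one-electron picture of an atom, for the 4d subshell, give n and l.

n = 4, l = 2

The leading integer gives n = 4; the letter 'd' means l = 2.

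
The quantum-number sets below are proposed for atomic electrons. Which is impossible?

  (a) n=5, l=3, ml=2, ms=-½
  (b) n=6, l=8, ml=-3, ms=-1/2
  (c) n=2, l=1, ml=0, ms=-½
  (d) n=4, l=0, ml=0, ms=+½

(b) has l = 8 ≥ n = 6, violating 0 ≤ l ≤ n−1.
The remaining sets (a), (c), (d) satisfy all four rules.

(b)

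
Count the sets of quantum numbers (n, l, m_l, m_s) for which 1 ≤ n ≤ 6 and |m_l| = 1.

60

For each n in the range, tally the orbitals obeying |m_l| = 1:
n=2 → 2; n=3 → 4; n=4 → 6; n=5 → 8; n=6 → 10.
Orbitals: 2 + 4 + 6 + 8 + 10 = 30. Including both spin states (m_s = ±1/2) gives 2 × 30 = 60 states.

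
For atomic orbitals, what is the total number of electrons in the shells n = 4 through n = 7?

252

Shell n has n² orbitals: 4²=16 + 5²=25 + 6²=36 + 7²=49 = 126 orbitals.
Two spin states per orbital: 2 × 126 = 252 electrons.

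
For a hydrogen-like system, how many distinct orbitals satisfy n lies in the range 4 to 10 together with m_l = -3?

For each n in the range, tally the orbitals obeying m_l = -3:
n=4 → 1; n=5 → 2; n=6 → 3; n=7 → 4; n=8 → 5; n=9 → 6; n=10 → 7.
Total orbitals: 1 + 2 + 3 + 4 + 5 + 6 + 7 = 28.

28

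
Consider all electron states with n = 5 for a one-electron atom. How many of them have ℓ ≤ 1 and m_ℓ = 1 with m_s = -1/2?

1

Go through ℓ = 0, …, 4 (the values permitted for n = 5).
The (ℓ, m_ℓ) pairs meeting ℓ ≤ 1 and m_ℓ = 1 give: ℓ=1 → 1.
Orbitals: 1. With m_s fixed to a single value there is one state per orbital, giving 1 state.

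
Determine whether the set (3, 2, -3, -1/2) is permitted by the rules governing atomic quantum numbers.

Invalid

The magnetic quantum number must satisfy −l ≤ ml ≤ l. With l = 2, ml can only be -2, -1, 0, 1, 2, so ml = -3 is forbidden.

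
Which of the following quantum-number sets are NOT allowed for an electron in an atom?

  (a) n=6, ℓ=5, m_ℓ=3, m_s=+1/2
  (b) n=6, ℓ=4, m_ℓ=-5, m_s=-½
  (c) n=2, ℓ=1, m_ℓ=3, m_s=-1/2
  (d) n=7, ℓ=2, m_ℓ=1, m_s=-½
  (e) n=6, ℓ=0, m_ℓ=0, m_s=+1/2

(b) and (c)

(b) has |m_ℓ| = 5 > ℓ = 4, violating −ℓ ≤ m_ℓ ≤ ℓ.
(c) has |m_ℓ| = 3 > ℓ = 1, violating −ℓ ≤ m_ℓ ≤ ℓ.
The remaining sets (a), (d), (e) satisfy all four rules.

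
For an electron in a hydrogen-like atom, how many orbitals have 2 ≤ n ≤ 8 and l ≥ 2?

Treat each shell separately and count matching orbitals:
n=3 → 5; n=4 → 12; n=5 → 21; n=6 → 32; n=7 → 45; n=8 → 60.
Total orbitals: 5 + 12 + 21 + 32 + 45 + 60 = 175.

175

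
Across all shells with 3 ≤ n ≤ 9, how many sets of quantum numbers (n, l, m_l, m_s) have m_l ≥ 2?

For each n in the range, tally the orbitals obeying m_l ≥ 2:
n=3 → 1; n=4 → 3; n=5 → 6; n=6 → 10; n=7 → 15; n=8 → 21; n=9 → 28.
Orbitals: 1 + 3 + 6 + 10 + 15 + 21 + 28 = 84. Including both spin states (m_s = ±1/2) gives 2 × 84 = 168 states.

168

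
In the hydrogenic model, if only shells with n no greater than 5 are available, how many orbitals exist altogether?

55

Total orbitals = 1² + 2² + 3² + 4² + 5² = 55.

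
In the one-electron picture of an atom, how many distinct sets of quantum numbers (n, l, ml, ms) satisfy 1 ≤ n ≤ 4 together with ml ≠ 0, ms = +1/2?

20

Treat each shell separately and count matching orbitals:
n=2 → 2; n=3 → 6; n=4 → 12.
Orbitals: 2 + 6 + 12 = 20. With ms fixed to +1/2 there is one state per orbital, so 20 states.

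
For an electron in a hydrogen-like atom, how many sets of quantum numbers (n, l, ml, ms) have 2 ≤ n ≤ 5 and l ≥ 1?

For each n in the range, tally the orbitals obeying l ≥ 1:
n=2 → 3; n=3 → 8; n=4 → 15; n=5 → 24.
Orbitals: 3 + 8 + 15 + 24 = 50. Including both spin states (ms = ±1/2) gives 2 × 50 = 100 states.

100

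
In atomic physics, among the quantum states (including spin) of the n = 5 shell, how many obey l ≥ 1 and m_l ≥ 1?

20

Go through l = 0, …, 4 (the values permitted for n = 5).
The (l, m_l) pairs meeting l ≥ 1 and m_l ≥ 1 give: l=1 → 1; l=2 → 2; l=3 → 3; l=4 → 4.
Orbitals: 1 + 2 + 3 + 4 = 10. Each orbital carries two spin states, so 10 × 2 = 20 states.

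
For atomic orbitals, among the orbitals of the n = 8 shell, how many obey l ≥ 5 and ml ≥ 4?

Orbitals with l ≥ 5 and ml ≥ 4, by l: l=5 → 2; l=6 → 3; l=7 → 4.
Total orbitals: 2 + 3 + 4 = 9.

9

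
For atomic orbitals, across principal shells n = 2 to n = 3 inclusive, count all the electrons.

Shell n has n² orbitals: 2²=4 + 3²=9 = 13 orbitals.
Two spin states per orbital: 2 × 13 = 26 electrons.

26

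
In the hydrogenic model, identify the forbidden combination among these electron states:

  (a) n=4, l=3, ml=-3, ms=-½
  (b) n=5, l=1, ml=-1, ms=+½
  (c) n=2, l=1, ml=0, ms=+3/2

(c) has ms = +3/2, but an electron's spin must be ±1/2.
The remaining sets (a), (b) satisfy all four rules.

(c)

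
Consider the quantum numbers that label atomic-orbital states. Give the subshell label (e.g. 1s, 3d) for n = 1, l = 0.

1s

l = 0 corresponds to the letter 's', so the subshell is 1s.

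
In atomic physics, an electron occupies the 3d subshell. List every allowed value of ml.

-2, -1, 0, 1, 2

The 3d subshell has l = 2, and ml takes every integer from −l to +l. With l = 2 that gives the 5 values -2, -1, 0, 1, 2.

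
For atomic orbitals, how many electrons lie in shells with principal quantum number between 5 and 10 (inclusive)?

Shell n has n² orbitals: 5²=25 + 6²=36 + 7²=49 + 8²=64 + 9²=81 + 10²=100 = 355 orbitals.
Two spin states per orbital: 2 × 355 = 710 electrons.

710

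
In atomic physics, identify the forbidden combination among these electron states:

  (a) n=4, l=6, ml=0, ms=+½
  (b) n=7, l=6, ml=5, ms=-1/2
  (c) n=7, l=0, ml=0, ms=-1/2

(a)

(a) has l = 6 ≥ n = 4, violating 0 ≤ l ≤ n−1.
The remaining sets (b), (c) satisfy all four rules.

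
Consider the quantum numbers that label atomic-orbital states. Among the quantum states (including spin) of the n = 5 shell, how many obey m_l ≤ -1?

Contributions: l=1 → 1; l=2 → 2; l=3 → 3; l=4 → 4.
Orbitals: 1 + 2 + 3 + 4 = 10. Each orbital carries two spin states, so 10 × 2 = 20 states.

20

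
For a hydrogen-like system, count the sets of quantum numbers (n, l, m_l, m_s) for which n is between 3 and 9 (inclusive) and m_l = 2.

For each n in the range, tally the orbitals obeying m_l = 2:
n=3 → 1; n=4 → 2; n=5 → 3; n=6 → 4; n=7 → 5; n=8 → 6; n=9 → 7.
Orbitals: 1 + 2 + 3 + 4 + 5 + 6 + 7 = 28. Including both spin states (m_s = ±1/2) gives 2 × 28 = 56 states.

56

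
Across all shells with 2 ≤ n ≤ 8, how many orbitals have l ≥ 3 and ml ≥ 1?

For each n in the range, tally the orbitals obeying l ≥ 3 and ml ≥ 1:
n=4 → 3; n=5 → 7; n=6 → 12; n=7 → 18; n=8 → 25.
Total orbitals: 3 + 7 + 12 + 18 + 25 = 65.

65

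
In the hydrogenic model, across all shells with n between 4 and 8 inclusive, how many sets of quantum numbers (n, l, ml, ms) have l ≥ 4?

220

For each n in the range, tally the orbitals obeying l ≥ 4:
n=5 → 9; n=6 → 20; n=7 → 33; n=8 → 48.
Orbitals: 9 + 20 + 33 + 48 = 110. Including both spin states (ms = ±1/2) gives 2 × 110 = 220 states.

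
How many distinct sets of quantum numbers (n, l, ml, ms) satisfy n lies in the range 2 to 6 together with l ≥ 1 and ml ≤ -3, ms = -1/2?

10

Go shell by shell, enumerating (l, ml) with l ≥ 1 and ml ≤ -3:
n=4 → 1; n=5 → 3; n=6 → 6.
Orbitals: 1 + 3 + 6 = 10. With ms fixed to -1/2 there is one state per orbital, so 10 states.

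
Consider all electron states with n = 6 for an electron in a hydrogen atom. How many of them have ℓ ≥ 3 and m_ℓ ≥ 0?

Go through ℓ = 0, …, 5 (the values permitted for n = 6).
The (ℓ, m_ℓ) pairs meeting ℓ ≥ 3 and m_ℓ ≥ 0 give: ℓ=3 → 4; ℓ=4 → 5; ℓ=5 → 6.
Orbitals: 4 + 5 + 6 = 15. Each orbital carries two spin states, so 15 × 2 = 30 states.

30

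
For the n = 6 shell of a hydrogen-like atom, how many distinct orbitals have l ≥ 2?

32

Orbitals with l ≥ 2, by l: l=2 → 5; l=3 → 7; l=4 → 9; l=5 → 11.
Total orbitals: 5 + 7 + 9 + 11 = 32.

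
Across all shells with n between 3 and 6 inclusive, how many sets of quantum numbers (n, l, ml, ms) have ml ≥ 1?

For each n in the range, tally the orbitals obeying ml ≥ 1:
n=3 → 3; n=4 → 6; n=5 → 10; n=6 → 15.
Orbitals: 3 + 6 + 10 + 15 = 34. Including both spin states (ms = ±1/2) gives 2 × 34 = 68 states.

68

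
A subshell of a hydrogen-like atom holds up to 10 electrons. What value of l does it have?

2(2l+1) = 10 ⇒ 2l+1 = 5 ⇒ l = 2.

l = 2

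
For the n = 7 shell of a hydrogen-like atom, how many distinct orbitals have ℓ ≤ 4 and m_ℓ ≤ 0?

Per ℓ-value: ℓ=0 → 1; ℓ=1 → 2; ℓ=2 → 3; ℓ=3 → 4; ℓ=4 → 5.
Total orbitals: 1 + 2 + 3 + 4 + 5 = 15.

15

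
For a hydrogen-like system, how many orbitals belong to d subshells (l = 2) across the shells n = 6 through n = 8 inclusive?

A d subshell (l = 2) exists for every n ≥ 3, so shells n = 6, 7, 8 each contribute one — 3 subshells.
Since each d subshell has 2·2+1 = 5 orbitals, the total is 3 × 5 = 15.

15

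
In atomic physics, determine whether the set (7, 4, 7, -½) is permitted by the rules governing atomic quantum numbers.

The magnetic quantum number must satisfy −l ≤ ml ≤ l. With l = 4, ml can only be -4, -3, -2, -1, 0, 1, 2, 3, 4, so ml = 7 is forbidden.

Invalid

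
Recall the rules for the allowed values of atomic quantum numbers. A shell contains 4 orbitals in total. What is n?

n² = 4 ⇒ n = 2.

n = 2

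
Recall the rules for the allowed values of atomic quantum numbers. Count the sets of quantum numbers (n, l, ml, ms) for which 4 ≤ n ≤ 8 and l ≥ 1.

Go shell by shell, enumerating (l, ml) with l ≥ 1:
n=4 → 15; n=5 → 24; n=6 → 35; n=7 → 48; n=8 → 63.
Orbitals: 15 + 24 + 35 + 48 + 63 = 185. Including both spin states (ms = ±1/2) gives 2 × 185 = 370 states.

370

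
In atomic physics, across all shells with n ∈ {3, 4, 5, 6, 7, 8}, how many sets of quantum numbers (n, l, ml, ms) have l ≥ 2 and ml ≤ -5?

Per-shell orbital counts meeting the constraint:
n=6 → 1; n=7 → 3; n=8 → 6.
Orbitals: 1 + 3 + 6 = 10. Including both spin states (ms = ±1/2) gives 2 × 10 = 20 states.

20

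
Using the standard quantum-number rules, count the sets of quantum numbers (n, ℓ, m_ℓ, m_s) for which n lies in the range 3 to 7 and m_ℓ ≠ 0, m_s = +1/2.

For each n in the range, tally the orbitals obeying m_ℓ ≠ 0:
n=3 → 6; n=4 → 12; n=5 → 20; n=6 → 30; n=7 → 42.
Orbitals: 6 + 12 + 20 + 30 + 42 = 110. With m_s fixed to +1/2 there is one state per orbital, so 110 states.

110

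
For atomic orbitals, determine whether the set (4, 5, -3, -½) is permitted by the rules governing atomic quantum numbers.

The orbital quantum number must satisfy 0 ≤ l ≤ n−1. With n = 4 the allowed l values are 0, 1, 2, 3, so l = 5 is out of range.

No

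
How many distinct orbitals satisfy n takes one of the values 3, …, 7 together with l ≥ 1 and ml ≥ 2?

35

Treat each shell separately and count matching orbitals:
n=3 → 1; n=4 → 3; n=5 → 6; n=6 → 10; n=7 → 15.
Total orbitals: 1 + 3 + 6 + 10 + 15 = 35.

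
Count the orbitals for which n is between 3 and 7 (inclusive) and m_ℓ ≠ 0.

Treat each shell separately and count matching orbitals:
n=3 → 6; n=4 → 12; n=5 → 20; n=6 → 30; n=7 → 42.
Total orbitals: 6 + 12 + 20 + 30 + 42 = 110.

110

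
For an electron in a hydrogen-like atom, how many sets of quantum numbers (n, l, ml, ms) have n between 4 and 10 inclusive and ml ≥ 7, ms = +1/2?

Work shell by shell — for each n, count the (l, ml) pairs that satisfy ml ≥ 7:
n=8 → 1; n=9 → 3; n=10 → 6.
Orbitals: 1 + 3 + 6 = 10. With ms fixed to +1/2 there is one state per orbital, so 10 states.

10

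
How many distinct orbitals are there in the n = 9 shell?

81

The n = 9 shell contains n² = 9² = 81 orbitals.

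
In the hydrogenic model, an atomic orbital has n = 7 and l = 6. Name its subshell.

7i

l = 6 corresponds to the letter 'i', so the subshell is 7i.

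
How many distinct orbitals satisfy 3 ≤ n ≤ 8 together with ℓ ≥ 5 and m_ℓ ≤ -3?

Work shell by shell — for each n, count the (ℓ, m_ℓ) pairs that satisfy ℓ ≥ 5 and m_ℓ ≤ -3:
n=6 → 3; n=7 → 7; n=8 → 12.
Total orbitals: 3 + 7 + 12 = 22.

22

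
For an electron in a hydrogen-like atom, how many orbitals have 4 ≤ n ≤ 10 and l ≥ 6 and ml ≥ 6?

Per-shell orbital counts meeting the constraint:
n=7 → 1; n=8 → 3; n=9 → 6; n=10 → 10.
Total orbitals: 1 + 3 + 6 + 10 = 20.

20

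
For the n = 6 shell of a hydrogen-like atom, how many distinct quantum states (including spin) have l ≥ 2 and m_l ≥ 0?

With n = 6 the allowed l are 0, 1, …, 5.
Contributions: l=2 → 3; l=3 → 4; l=4 → 5; l=5 → 6.
Orbitals: 3 + 4 + 5 + 6 = 18. Each orbital carries two spin states, so 18 × 2 = 36 states.

36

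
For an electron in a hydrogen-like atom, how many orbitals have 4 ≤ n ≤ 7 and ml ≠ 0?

Work shell by shell — for each n, count the (l, ml) pairs that satisfy ml ≠ 0:
n=4 → 12; n=5 → 20; n=6 → 30; n=7 → 42.
Total orbitals: 12 + 20 + 30 + 42 = 104.

104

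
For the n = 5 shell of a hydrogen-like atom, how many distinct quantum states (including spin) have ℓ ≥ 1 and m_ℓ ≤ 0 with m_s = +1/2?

The n = 5 shell has ℓ = 0 through 4; check each.
Per ℓ-value: ℓ=1 → 2; ℓ=2 → 3; ℓ=3 → 4; ℓ=4 → 5.
Orbitals: 2 + 3 + 4 + 5 = 14. With m_s fixed to a single value there is one state per orbital, giving 14 states.

14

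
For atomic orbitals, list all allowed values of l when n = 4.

0, 1, 2, 3

l is an integer with 0 ≤ l ≤ n−1, so for n = 4: l = 0, 1, 2, 3.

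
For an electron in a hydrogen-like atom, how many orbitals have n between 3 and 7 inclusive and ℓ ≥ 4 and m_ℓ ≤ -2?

Go shell by shell, enumerating (ℓ, m_ℓ) with ℓ ≥ 4 and m_ℓ ≤ -2:
n=5 → 3; n=6 → 7; n=7 → 12.
Total orbitals: 3 + 7 + 12 = 22.

22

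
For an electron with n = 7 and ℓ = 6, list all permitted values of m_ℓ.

m_ℓ takes every integer from −ℓ to +ℓ. With ℓ = 6 that gives the 13 values -6, -5, -4, -3, -2, -1, 0, 1, 2, 3, 4, 5, 6.

-6, -5, -4, -3, -2, -1, 0, 1, 2, 3, 4, 5, 6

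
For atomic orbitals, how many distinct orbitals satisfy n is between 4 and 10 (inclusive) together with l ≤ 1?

For each n in the range, tally the orbitals obeying l ≤ 1:
n=4 → 4; n=5 → 4; n=6 → 4; n=7 → 4; n=8 → 4; n=9 → 4; n=10 → 4.
Total orbitals: 4 + 4 + 4 + 4 + 4 + 4 + 4 = 28.

28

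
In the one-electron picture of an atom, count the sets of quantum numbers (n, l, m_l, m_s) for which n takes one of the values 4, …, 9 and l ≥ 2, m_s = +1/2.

247

Work shell by shell — for each n, count the (l, m_l) pairs that satisfy l ≥ 2:
n=4 → 12; n=5 → 21; n=6 → 32; n=7 → 45; n=8 → 60; n=9 → 77.
Orbitals: 12 + 21 + 32 + 45 + 60 + 77 = 247. With m_s fixed to +1/2 there is one state per orbital, so 247 states.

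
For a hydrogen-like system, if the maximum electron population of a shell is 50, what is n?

2n² = 50 ⇒ n² = 25 ⇒ n = 5.

n = 5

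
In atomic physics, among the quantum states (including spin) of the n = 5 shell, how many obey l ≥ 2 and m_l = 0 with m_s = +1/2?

With n = 5 the allowed l are 0, 1, …, 4.
Per l-value: l=2 → 1; l=3 → 1; l=4 → 1.
Orbitals: 1 + 1 + 1 = 3. With m_s fixed to a single value there is one state per orbital, giving 3 states.

3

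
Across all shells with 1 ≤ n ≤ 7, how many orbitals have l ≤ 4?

105

Work shell by shell — for each n, count the (l, ml) pairs that satisfy l ≤ 4:
n=1 → 1; n=2 → 4; n=3 → 9; n=4 → 16; n=5 → 25; n=6 → 25; n=7 → 25.
Total orbitals: 1 + 4 + 9 + 16 + 25 + 25 + 25 = 105.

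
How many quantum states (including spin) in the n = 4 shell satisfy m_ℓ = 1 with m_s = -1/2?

3

For n = 4, ℓ ranges over 0 … 3.
Orbitals with m_ℓ = 1, by ℓ: ℓ=1 → 1; ℓ=2 → 1; ℓ=3 → 1.
Orbitals: 1 + 1 + 1 = 3. With m_s fixed to a single value there is one state per orbital, giving 3 states.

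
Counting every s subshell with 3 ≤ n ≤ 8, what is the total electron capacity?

12

An s subshell (l = 0) exists for every n ≥ 1, so shells n = 3, 4, 5, 6, 7, 8 each contribute one — 6 subshells.
Since each s subshell holds 2(2·0+1) = 2 electrons, the total is 6 × 2 = 12.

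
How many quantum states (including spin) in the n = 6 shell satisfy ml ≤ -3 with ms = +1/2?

6

Go through l = 0, …, 5 (the values permitted for n = 6).
The (l, ml) pairs meeting ml ≤ -3 give: l=3 → 1; l=4 → 2; l=5 → 3.
Orbitals: 1 + 2 + 3 = 6. With ms fixed to a single value there is one state per orbital, giving 6 states.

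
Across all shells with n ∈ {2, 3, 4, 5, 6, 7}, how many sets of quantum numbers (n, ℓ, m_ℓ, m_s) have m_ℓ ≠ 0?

224

Treat each shell separately and count matching orbitals:
n=2 → 2; n=3 → 6; n=4 → 12; n=5 → 20; n=6 → 30; n=7 → 42.
Orbitals: 2 + 6 + 12 + 20 + 30 + 42 = 112. Including both spin states (m_s = ±1/2) gives 2 × 112 = 224 states.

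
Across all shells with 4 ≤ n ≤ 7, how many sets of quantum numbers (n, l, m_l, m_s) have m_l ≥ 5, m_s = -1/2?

Treat each shell separately and count matching orbitals:
n=6 → 1; n=7 → 3.
Orbitals: 1 + 3 = 4. With m_s fixed to -1/2 there is one state per orbital, so 4 states.

4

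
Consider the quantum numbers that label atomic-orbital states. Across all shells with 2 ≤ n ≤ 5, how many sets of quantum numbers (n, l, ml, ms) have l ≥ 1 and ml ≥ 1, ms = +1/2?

20

Work shell by shell — for each n, count the (l, ml) pairs that satisfy l ≥ 1 and ml ≥ 1:
n=2 → 1; n=3 → 3; n=4 → 6; n=5 → 10.
Orbitals: 1 + 3 + 6 + 10 = 20. With ms fixed to +1/2 there is one state per orbital, so 20 states.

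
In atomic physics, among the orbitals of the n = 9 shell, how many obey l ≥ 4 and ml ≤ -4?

Go through l = 0, …, 8 (the values permitted for n = 9).
Contributions: l=4 → 1; l=5 → 2; l=6 → 3; l=7 → 4; l=8 → 5.
Total orbitals: 1 + 2 + 3 + 4 + 5 = 15.

15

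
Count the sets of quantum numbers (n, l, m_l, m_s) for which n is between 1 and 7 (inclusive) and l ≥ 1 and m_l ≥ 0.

154

Count contributing orbitals for each principal shell:
n=2 → 2; n=3 → 5; n=4 → 9; n=5 → 14; n=6 → 20; n=7 → 27.
Orbitals: 2 + 5 + 9 + 14 + 20 + 27 = 77. Including both spin states (m_s = ±1/2) gives 2 × 77 = 154 states.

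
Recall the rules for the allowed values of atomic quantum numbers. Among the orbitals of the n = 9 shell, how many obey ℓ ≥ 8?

17

With n = 9 the allowed ℓ are 0, 1, …, 8.
Per ℓ-value: ℓ=8 → 17.
Total orbitals: 17.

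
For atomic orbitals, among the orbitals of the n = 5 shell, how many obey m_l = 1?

For n = 5, l ranges over 0 … 4.
The (l, m_l) pairs meeting m_l = 1 give: l=1 → 1; l=2 → 1; l=3 → 1; l=4 → 1.
Total orbitals: 1 + 1 + 1 + 1 = 4.

4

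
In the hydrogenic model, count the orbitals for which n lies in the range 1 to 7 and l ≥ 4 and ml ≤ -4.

Go shell by shell, enumerating (l, ml) with l ≥ 4 and ml ≤ -4:
n=5 → 1; n=6 → 3; n=7 → 6.
Total orbitals: 1 + 3 + 6 = 10.

10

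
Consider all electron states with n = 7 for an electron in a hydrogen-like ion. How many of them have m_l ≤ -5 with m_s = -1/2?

3

Go through l = 0, …, 6 (the values permitted for n = 7).
Per l-value: l=5 → 1; l=6 → 2.
Orbitals: 1 + 2 = 3. With m_s fixed to a single value there is one state per orbital, giving 3 states.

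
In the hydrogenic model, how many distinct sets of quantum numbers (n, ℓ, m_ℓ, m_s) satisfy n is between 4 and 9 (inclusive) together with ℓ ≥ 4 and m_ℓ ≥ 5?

Treat each shell separately and count matching orbitals:
n=6 → 1; n=7 → 3; n=8 → 6; n=9 → 10.
Orbitals: 1 + 3 + 6 + 10 = 20. Including both spin states (m_s = ±1/2) gives 2 × 20 = 40 states.

40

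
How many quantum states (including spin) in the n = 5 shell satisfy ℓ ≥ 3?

32

Go through ℓ = 0, …, 4 (the values permitted for n = 5).
Orbitals with ℓ ≥ 3, by ℓ: ℓ=3 → 7; ℓ=4 → 9.
Orbitals: 7 + 9 = 16. Each orbital carries two spin states, so 16 × 2 = 32 states.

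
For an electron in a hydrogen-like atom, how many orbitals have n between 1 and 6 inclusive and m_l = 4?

3

Go shell by shell, enumerating (l, m_l) with m_l = 4:
n=5 → 1; n=6 → 2.
Total orbitals: 1 + 2 = 3.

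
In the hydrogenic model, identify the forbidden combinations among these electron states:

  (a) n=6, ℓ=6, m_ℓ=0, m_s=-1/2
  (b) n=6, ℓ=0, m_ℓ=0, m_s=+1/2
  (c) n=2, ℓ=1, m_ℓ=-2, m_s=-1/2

(a) has ℓ = 6 ≥ n = 6, violating 0 ≤ ℓ ≤ n−1.
(c) has |m_ℓ| = 2 > ℓ = 1, violating −ℓ ≤ m_ℓ ≤ ℓ.
The remaining set (b) satisfies all four rules.

(a) and (c)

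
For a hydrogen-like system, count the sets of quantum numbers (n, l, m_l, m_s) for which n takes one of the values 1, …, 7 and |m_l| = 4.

Per-shell orbital counts meeting the constraint:
n=5 → 2; n=6 → 4; n=7 → 6.
Orbitals: 2 + 4 + 6 = 12. Including both spin states (m_s = ±1/2) gives 2 × 12 = 24 states.

24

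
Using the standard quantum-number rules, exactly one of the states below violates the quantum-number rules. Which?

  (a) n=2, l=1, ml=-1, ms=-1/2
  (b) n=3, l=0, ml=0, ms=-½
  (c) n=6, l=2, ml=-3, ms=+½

(c) has |ml| = 3 > l = 2, violating −l ≤ ml ≤ l.
The remaining sets (a), (b) satisfy all four rules.

(c)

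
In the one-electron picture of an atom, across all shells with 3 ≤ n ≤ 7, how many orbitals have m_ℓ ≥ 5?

Per-shell orbital counts meeting the constraint:
n=6 → 1; n=7 → 3.
Total orbitals: 1 + 3 = 4.

4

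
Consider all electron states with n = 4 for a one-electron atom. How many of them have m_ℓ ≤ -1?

Go through ℓ = 0, …, 3 (the values permitted for n = 4).
The (ℓ, m_ℓ) pairs meeting m_ℓ ≤ -1 give: ℓ=1 → 1; ℓ=2 → 2; ℓ=3 → 3.
Orbitals: 1 + 2 + 3 = 6. Each orbital carries two spin states, so 6 × 2 = 12 states.

12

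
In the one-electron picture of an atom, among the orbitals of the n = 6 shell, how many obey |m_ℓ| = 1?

With n = 6 the allowed ℓ are 0, 1, …, 5.
Per ℓ-value: ℓ=1 → 2; ℓ=2 → 2; ℓ=3 → 2; ℓ=4 → 2; ℓ=5 → 2.
Total orbitals: 2 + 2 + 2 + 2 + 2 = 10.

10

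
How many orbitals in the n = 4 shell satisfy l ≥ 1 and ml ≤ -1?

6

With n = 4 the allowed l are 0, 1, …, 3.
Contributions: l=1 → 1; l=2 → 2; l=3 → 3.
Total orbitals: 1 + 2 + 3 = 6.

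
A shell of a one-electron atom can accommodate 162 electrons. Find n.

2n² = 162 ⇒ n² = 81 ⇒ n = 9.

n = 9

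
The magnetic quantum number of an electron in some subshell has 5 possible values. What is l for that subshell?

l = 2

m_l ranges over 2l+1 integers, so 2l+1 = 5 ⇒ l = 2.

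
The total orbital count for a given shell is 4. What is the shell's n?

n = 2

n² = 4 ⇒ n = 2.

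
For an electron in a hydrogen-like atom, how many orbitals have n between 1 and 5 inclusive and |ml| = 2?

For each n in the range, tally the orbitals obeying |ml| = 2:
n=3 → 2; n=4 → 4; n=5 → 6.
Total orbitals: 2 + 4 + 6 = 12.

12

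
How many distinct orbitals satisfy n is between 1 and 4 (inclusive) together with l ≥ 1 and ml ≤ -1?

10

Per-shell orbital counts meeting the constraint:
n=2 → 1; n=3 → 3; n=4 → 6.
Total orbitals: 1 + 3 + 6 = 10.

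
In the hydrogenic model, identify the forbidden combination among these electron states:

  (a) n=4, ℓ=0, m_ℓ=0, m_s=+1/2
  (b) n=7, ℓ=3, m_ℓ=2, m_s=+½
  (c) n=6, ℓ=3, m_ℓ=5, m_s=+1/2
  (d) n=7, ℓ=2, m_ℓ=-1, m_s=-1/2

(c) has |m_ℓ| = 5 > ℓ = 3, violating −ℓ ≤ m_ℓ ≤ ℓ.
The remaining sets (a), (b), (d) satisfy all four rules.

(c)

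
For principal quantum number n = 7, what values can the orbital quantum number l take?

0, 1, 2, 3, 4, 5, 6

l is an integer with 0 ≤ l ≤ n−1, so for n = 7: l = 0, 1, 2, 3, 4, 5, 6.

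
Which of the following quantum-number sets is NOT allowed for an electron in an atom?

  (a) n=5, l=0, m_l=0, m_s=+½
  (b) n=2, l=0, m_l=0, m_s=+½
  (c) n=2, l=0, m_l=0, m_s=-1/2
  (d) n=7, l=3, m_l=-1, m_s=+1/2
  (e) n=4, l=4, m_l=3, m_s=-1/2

(e)

(e) has l = 4 ≥ n = 4, violating 0 ≤ l ≤ n−1.
The remaining sets (a), (b), (c), (d) satisfy all four rules.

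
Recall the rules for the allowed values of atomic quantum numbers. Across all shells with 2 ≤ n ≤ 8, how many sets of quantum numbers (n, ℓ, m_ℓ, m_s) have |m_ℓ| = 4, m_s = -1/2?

20

Go shell by shell, enumerating (ℓ, m_ℓ) with |m_ℓ| = 4:
n=5 → 2; n=6 → 4; n=7 → 6; n=8 → 8.
Orbitals: 2 + 4 + 6 + 8 = 20. With m_s fixed to -1/2 there is one state per orbital, so 20 states.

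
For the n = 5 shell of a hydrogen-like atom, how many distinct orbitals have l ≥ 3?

The n = 5 shell has l = 0 through 4; check each.
Contributions: l=3 → 7; l=4 → 9.
Total orbitals: 7 + 9 = 16.

16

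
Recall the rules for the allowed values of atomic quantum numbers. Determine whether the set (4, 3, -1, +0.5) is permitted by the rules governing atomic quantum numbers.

Yes

n = 4 is a positive integer. l = 3 satisfies 0 ≤ l ≤ n−1 = 3. ml = -1 lies in the range −l … +l (here −3 … 3). ms = +1/2 is one of ±1/2.
All four constraints are satisfied.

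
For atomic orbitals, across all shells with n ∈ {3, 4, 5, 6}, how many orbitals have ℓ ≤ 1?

Treat each shell separately and count matching orbitals:
n=3 → 4; n=4 → 4; n=5 → 4; n=6 → 4.
Total orbitals: 4 + 4 + 4 + 4 = 16.

16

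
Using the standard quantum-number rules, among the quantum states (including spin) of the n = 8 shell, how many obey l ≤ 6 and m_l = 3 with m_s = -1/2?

4

Go through l = 0, …, 7 (the values permitted for n = 8).
The (l, m_l) pairs meeting l ≤ 6 and m_l = 3 give: l=3 → 1; l=4 → 1; l=5 → 1; l=6 → 1.
Orbitals: 1 + 1 + 1 + 1 = 4. With m_s fixed to a single value there is one state per orbital, giving 4 states.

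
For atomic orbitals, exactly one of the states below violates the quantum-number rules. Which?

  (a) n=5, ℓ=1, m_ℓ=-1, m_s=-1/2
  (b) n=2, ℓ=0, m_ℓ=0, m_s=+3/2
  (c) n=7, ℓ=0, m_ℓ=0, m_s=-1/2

(b)

(b) has m_s = +3/2, but an electron's spin must be ±1/2.
The remaining sets (a), (c) satisfy all four rules.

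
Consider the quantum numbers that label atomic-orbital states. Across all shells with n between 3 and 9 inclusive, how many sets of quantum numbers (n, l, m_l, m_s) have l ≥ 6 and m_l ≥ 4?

Go shell by shell, enumerating (l, m_l) with l ≥ 6 and m_l ≥ 4:
n=7 → 3; n=8 → 7; n=9 → 12.
Orbitals: 3 + 7 + 12 = 22. Including both spin states (m_s = ±1/2) gives 2 × 22 = 44 states.

44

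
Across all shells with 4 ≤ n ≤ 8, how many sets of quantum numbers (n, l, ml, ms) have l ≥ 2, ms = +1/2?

170

Work shell by shell — for each n, count the (l, ml) pairs that satisfy l ≥ 2:
n=4 → 12; n=5 → 21; n=6 → 32; n=7 → 45; n=8 → 60.
Orbitals: 12 + 21 + 32 + 45 + 60 = 170. With ms fixed to +1/2 there is one state per orbital, so 170 states.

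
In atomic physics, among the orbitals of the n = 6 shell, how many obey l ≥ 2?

The n = 6 shell has l = 0 through 5; check each.
Per l-value: l=2 → 5; l=3 → 7; l=4 → 9; l=5 → 11.
Total orbitals: 5 + 7 + 9 + 11 = 32.

32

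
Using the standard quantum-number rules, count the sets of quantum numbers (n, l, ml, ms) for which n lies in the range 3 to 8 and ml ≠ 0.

Count contributing orbitals for each principal shell:
n=3 → 6; n=4 → 12; n=5 → 20; n=6 → 30; n=7 → 42; n=8 → 56.
Orbitals: 6 + 12 + 20 + 30 + 42 + 56 = 166. Including both spin states (ms = ±1/2) gives 2 × 166 = 332 states.

332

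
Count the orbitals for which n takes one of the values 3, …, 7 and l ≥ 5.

35

Work shell by shell — for each n, count the (l, ml) pairs that satisfy l ≥ 5:
n=6 → 11; n=7 → 24.
Total orbitals: 11 + 24 = 35.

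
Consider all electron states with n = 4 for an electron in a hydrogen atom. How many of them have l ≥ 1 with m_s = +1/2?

15

For n = 4, l ranges over 0 … 3.
The (l, m_l) pairs meeting l ≥ 1 give: l=1 → 3; l=2 → 5; l=3 → 7.
Orbitals: 3 + 5 + 7 = 15. With m_s fixed to a single value there is one state per orbital, giving 15 states.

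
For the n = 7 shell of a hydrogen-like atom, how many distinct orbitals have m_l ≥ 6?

1

For n = 7, l ranges over 0 … 6.
Contributions: l=6 → 1.
Total orbitals: 1.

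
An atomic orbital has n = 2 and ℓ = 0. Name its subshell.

ℓ = 0 corresponds to the letter 's', so the subshell is 2s.

2s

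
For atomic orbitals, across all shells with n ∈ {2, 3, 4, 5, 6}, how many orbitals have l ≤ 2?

Count contributing orbitals for each principal shell:
n=2 → 4; n=3 → 9; n=4 → 9; n=5 → 9; n=6 → 9.
Total orbitals: 4 + 9 + 9 + 9 + 9 = 40.

40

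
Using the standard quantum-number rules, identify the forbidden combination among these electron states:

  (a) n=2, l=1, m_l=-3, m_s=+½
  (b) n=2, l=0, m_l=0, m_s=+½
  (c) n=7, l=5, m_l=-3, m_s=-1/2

(a) has |m_l| = 3 > l = 1, violating −l ≤ m_l ≤ l.
The remaining sets (b), (c) satisfy all four rules.

(a)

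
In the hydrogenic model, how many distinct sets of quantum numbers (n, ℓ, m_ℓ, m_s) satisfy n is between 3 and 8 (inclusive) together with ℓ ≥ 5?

Work shell by shell — for each n, count the (ℓ, m_ℓ) pairs that satisfy ℓ ≥ 5:
n=6 → 11; n=7 → 24; n=8 → 39.
Orbitals: 11 + 24 + 39 = 74. Including both spin states (m_s = ±1/2) gives 2 × 74 = 148 states.

148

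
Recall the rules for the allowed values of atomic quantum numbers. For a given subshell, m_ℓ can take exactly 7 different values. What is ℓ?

ℓ = 3

m_ℓ ranges over 2ℓ+1 integers, so 2ℓ+1 = 7 ⇒ ℓ = 3.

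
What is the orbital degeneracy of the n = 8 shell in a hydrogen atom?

The n = 8 shell contains n² = 8² = 64 orbitals.

64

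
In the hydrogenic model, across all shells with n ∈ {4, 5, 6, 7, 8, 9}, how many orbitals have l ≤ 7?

Treat each shell separately and count matching orbitals:
n=4 → 16; n=5 → 25; n=6 → 36; n=7 → 49; n=8 → 64; n=9 → 64.
Total orbitals: 16 + 25 + 36 + 49 + 64 + 64 = 254.

254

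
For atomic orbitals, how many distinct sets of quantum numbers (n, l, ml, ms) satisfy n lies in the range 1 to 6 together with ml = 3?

Treat each shell separately and count matching orbitals:
n=4 → 1; n=5 → 2; n=6 → 3.
Orbitals: 1 + 2 + 3 = 6. Including both spin states (ms = ±1/2) gives 2 × 6 = 12 states.

12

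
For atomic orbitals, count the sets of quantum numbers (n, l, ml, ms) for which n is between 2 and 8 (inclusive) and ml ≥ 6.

Per-shell orbital counts meeting the constraint:
n=7 → 1; n=8 → 3.
Orbitals: 1 + 3 = 4. Including both spin states (ms = ±1/2) gives 2 × 4 = 8 states.

8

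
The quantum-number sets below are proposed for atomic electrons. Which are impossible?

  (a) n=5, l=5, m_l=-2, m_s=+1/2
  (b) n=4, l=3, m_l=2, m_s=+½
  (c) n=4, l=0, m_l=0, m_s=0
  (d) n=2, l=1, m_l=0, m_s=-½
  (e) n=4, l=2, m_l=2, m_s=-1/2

(a) has l = 5 ≥ n = 5, violating 0 ≤ l ≤ n−1.
(c) has m_s = 0, but an electron's spin must be ±1/2.
The remaining sets (b), (d), (e) satisfy all four rules.

(a) and (c)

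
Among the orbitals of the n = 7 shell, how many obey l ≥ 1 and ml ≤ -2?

Per l-value: l=2 → 1; l=3 → 2; l=4 → 3; l=5 → 4; l=6 → 5.
Total orbitals: 1 + 2 + 3 + 4 + 5 = 15.

15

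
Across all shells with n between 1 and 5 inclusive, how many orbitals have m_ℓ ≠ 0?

Go shell by shell, enumerating (ℓ, m_ℓ) with m_ℓ ≠ 0:
n=2 → 2; n=3 → 6; n=4 → 12; n=5 → 20.
Total orbitals: 2 + 6 + 12 + 20 = 40.

40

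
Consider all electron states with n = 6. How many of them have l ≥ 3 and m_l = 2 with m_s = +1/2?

3

The (l, m_l) pairs meeting l ≥ 3 and m_l = 2 give: l=3 → 1; l=4 → 1; l=5 → 1.
Orbitals: 1 + 1 + 1 = 3. With m_s fixed to a single value there is one state per orbital, giving 3 states.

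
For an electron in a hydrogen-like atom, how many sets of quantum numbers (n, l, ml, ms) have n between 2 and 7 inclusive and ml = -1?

42

Count contributing orbitals for each principal shell:
n=2 → 1; n=3 → 2; n=4 → 3; n=5 → 4; n=6 → 5; n=7 → 6.
Orbitals: 1 + 2 + 3 + 4 + 5 + 6 = 21. Including both spin states (ms = ±1/2) gives 2 × 21 = 42 states.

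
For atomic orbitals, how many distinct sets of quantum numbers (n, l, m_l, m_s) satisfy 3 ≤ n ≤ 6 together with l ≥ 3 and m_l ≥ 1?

Per-shell orbital counts meeting the constraint:
n=4 → 3; n=5 → 7; n=6 → 12.
Orbitals: 3 + 7 + 12 = 22. Including both spin states (m_s = ±1/2) gives 2 × 22 = 44 states.

44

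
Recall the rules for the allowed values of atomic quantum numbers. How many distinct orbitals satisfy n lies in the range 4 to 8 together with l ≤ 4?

Treat each shell separately and count matching orbitals:
n=4 → 16; n=5 → 25; n=6 → 25; n=7 → 25; n=8 → 25.
Total orbitals: 16 + 25 + 25 + 25 + 25 = 116.

116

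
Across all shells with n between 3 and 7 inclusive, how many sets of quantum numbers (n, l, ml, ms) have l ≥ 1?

Count contributing orbitals for each principal shell:
n=3 → 8; n=4 → 15; n=5 → 24; n=6 → 35; n=7 → 48.
Orbitals: 8 + 15 + 24 + 35 + 48 = 130. Including both spin states (ms = ±1/2) gives 2 × 130 = 260 states.

260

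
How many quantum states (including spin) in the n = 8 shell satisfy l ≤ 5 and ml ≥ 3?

12

With n = 8 the allowed l are 0, 1, …, 7.
Contributions: l=3 → 1; l=4 → 2; l=5 → 3.
Orbitals: 1 + 2 + 3 = 6. Each orbital carries two spin states, so 6 × 2 = 12 states.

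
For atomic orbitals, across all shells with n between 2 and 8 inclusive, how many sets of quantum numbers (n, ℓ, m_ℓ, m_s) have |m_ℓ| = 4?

40

For each n in the range, tally the orbitals obeying |m_ℓ| = 4:
n=5 → 2; n=6 → 4; n=7 → 6; n=8 → 8.
Orbitals: 2 + 4 + 6 + 8 = 20. Including both spin states (m_s = ±1/2) gives 2 × 20 = 40 states.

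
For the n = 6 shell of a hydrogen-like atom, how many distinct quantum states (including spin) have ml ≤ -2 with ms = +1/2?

Orbitals with ml ≤ -2, by l: l=2 → 1; l=3 → 2; l=4 → 3; l=5 → 4.
Orbitals: 1 + 2 + 3 + 4 = 10. With ms fixed to a single value there is one state per orbital, giving 10 states.

10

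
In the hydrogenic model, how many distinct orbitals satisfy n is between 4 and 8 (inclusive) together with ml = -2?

Work shell by shell — for each n, count the (l, ml) pairs that satisfy ml = -2:
n=4 → 2; n=5 → 3; n=6 → 4; n=7 → 5; n=8 → 6.
Total orbitals: 2 + 3 + 4 + 5 + 6 = 20.

20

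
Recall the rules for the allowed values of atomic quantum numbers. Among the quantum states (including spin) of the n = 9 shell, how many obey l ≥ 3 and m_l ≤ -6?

12

The n = 9 shell has l = 0 through 8; check each.
Orbitals with l ≥ 3 and m_l ≤ -6, by l: l=6 → 1; l=7 → 2; l=8 → 3.
Orbitals: 1 + 2 + 3 = 6. Each orbital carries two spin states, so 6 × 2 = 12 states.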